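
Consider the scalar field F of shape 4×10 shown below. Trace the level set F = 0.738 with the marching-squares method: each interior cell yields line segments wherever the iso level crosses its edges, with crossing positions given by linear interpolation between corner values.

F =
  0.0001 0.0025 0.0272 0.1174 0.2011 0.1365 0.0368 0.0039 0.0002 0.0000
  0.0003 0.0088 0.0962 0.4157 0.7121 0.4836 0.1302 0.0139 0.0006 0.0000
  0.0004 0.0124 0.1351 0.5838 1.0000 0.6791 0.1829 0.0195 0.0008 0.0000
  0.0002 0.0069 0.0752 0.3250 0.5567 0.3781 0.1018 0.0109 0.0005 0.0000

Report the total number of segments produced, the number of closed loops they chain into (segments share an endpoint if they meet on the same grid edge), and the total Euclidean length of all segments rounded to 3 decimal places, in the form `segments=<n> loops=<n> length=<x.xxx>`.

segments=4 loops=1 length=4.201

cell (1,3): code 0100 → (1.090,4.000)–(2.000,3.370)
cell (1,4): code 1000 → (2.000,4.816)–(1.090,4.000)
cell (2,3): code 0010 → (2.000,3.370)–(2.591,4.000)
cell (2,4): code 0001 → (2.591,4.000)–(2.000,4.816)
total: 4 segments, chained into 1 closed loop(s), length Σ = 4.200545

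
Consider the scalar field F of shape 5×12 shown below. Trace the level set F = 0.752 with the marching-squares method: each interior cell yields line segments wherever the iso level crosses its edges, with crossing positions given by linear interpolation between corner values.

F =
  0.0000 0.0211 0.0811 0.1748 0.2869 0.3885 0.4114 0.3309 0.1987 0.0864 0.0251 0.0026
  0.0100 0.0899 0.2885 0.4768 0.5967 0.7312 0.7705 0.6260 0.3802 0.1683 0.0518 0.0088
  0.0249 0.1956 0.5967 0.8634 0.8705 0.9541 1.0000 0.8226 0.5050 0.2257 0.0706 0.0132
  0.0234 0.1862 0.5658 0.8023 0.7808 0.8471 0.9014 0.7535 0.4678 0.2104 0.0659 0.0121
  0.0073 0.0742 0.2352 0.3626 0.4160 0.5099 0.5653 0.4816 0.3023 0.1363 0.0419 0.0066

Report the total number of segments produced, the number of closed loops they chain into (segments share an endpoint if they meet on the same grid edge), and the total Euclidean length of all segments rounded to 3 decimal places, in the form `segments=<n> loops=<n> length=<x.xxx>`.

cell (0,5): code 0100 → (0.948,6.000)–(1.000,5.529)
cell (0,6): code 1000 → (1.000,6.128)–(0.948,6.000)
cell (1,2): code 0100 → (1.712,3.000)–(2.000,2.582)
cell (1,3): code 1100 → (1.567,4.000)–(1.712,3.000)
cell (1,4): code 1100 → (1.093,5.000)–(1.567,4.000)
cell (1,5): code 1110 → (1.000,5.529)–(1.093,5.000)
cell (1,6): code 1101 → (1.641,7.000)–(1.000,6.128)
cell (1,7): code 1000 → (2.000,7.222)–(1.641,7.000)
cell (2,2): code 0110 → (2.000,2.582)–(3.000,2.787)
cell (2,7): code 1001 → (3.000,7.005)–(2.000,7.222)
cell (3,2): code 0010 → (3.000,2.787)–(3.114,3.000)
cell (3,3): code 0011 → (3.114,3.000)–(3.079,4.000)
cell (3,4): code 0011 → (3.079,4.000)–(3.282,5.000)
cell (3,5): code 0011 → (3.282,5.000)–(3.445,6.000)
cell (3,6): code 0011 → (3.445,6.000)–(3.006,7.000)
cell (3,7): code 0001 → (3.006,7.000)–(3.000,7.005)
total: 16 segments, chained into 1 closed loop(s), length Σ = 11.697406

segments=16 loops=1 length=11.697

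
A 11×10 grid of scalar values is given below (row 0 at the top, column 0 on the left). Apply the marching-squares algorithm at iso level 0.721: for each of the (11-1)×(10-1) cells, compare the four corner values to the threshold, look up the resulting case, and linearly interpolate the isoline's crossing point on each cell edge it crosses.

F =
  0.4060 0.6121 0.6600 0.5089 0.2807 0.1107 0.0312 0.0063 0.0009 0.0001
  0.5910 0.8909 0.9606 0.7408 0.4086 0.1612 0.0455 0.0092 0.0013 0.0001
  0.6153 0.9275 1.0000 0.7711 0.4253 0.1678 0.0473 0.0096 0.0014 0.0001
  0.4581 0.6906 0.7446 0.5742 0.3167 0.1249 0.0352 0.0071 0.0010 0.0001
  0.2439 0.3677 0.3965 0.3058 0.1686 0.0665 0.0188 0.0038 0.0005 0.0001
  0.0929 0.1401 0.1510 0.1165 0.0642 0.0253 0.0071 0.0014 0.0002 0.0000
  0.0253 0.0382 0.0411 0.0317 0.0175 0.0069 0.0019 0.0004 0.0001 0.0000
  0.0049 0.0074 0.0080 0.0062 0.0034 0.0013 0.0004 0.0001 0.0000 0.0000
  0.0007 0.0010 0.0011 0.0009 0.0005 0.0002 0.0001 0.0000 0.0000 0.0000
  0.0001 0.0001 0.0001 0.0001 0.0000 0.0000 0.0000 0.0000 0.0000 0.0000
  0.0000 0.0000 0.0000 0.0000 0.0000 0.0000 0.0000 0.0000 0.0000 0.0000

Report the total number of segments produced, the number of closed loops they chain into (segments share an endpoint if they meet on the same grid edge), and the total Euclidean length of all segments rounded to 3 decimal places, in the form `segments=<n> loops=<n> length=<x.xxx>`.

cell (0,0): code 0100 → (0.391,1.000)–(1.000,0.433)
cell (0,1): code 1100 → (0.203,2.000)–(0.391,1.000)
cell (0,2): code 1100 → (0.915,3.000)–(0.203,2.000)
cell (0,3): code 1000 → (1.000,3.060)–(0.915,3.000)
cell (1,0): code 0110 → (1.000,0.433)–(2.000,0.339)
cell (1,3): code 1001 → (2.000,3.145)–(1.000,3.060)
cell (2,0): code 0010 → (2.000,0.339)–(2.872,1.000)
cell (2,1): code 0111 → (2.872,1.000)–(3.000,1.563)
cell (2,2): code 1011 → (3.000,2.138)–(2.254,3.000)
cell (2,3): code 0001 → (2.254,3.000)–(2.000,3.145)
cell (3,1): code 0010 → (3.000,1.563)–(3.068,2.000)
cell (3,2): code 0001 → (3.068,2.000)–(3.000,2.138)
total: 12 segments, chained into 1 closed loop(s), length Σ = 8.889364

segments=12 loops=1 length=8.889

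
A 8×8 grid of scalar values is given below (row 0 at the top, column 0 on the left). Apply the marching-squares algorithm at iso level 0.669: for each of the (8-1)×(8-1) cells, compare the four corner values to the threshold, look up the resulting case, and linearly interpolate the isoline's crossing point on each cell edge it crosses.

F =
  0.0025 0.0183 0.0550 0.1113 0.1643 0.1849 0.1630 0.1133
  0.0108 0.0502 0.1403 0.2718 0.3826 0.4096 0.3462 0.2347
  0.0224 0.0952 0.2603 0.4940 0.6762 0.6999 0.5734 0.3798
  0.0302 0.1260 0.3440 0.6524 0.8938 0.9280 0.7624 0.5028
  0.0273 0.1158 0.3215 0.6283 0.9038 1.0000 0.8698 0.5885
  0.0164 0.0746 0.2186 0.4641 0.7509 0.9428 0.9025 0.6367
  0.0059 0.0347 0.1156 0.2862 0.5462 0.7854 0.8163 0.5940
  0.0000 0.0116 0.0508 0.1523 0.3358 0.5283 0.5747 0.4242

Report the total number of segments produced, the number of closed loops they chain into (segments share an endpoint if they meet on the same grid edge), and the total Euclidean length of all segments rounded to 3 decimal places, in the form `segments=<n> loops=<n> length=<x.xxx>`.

cell (1,3): code 0100 → (1.975,4.000)–(2.000,3.960)
cell (1,4): code 1100 → (1.894,5.000)–(1.975,4.000)
cell (1,5): code 1000 → (2.000,5.244)–(1.894,5.000)
cell (2,3): code 0110 → (2.000,3.960)–(3.000,3.069)
cell (2,5): code 1101 → (2.506,6.000)–(2.000,5.244)
cell (2,6): code 1000 → (3.000,6.360)–(2.506,6.000)
cell (3,3): code 0110 → (3.000,3.069)–(4.000,3.148)
cell (3,6): code 1001 → (4.000,6.714)–(3.000,6.360)
cell (4,3): code 0110 → (4.000,3.148)–(5.000,3.714)
cell (4,6): code 1001 → (5.000,6.878)–(4.000,6.714)
cell (5,3): code 0010 → (5.000,3.714)–(5.400,4.000)
cell (5,4): code 0111 → (5.400,4.000)–(6.000,4.513)
cell (5,6): code 1001 → (6.000,6.663)–(5.000,6.878)
cell (6,4): code 0010 → (6.000,4.513)–(6.453,5.000)
cell (6,5): code 0011 → (6.453,5.000)–(6.610,6.000)
cell (6,6): code 0001 → (6.610,6.000)–(6.000,6.663)
total: 16 segments, chained into 1 closed loop(s), length Σ = 13.285129

segments=16 loops=1 length=13.285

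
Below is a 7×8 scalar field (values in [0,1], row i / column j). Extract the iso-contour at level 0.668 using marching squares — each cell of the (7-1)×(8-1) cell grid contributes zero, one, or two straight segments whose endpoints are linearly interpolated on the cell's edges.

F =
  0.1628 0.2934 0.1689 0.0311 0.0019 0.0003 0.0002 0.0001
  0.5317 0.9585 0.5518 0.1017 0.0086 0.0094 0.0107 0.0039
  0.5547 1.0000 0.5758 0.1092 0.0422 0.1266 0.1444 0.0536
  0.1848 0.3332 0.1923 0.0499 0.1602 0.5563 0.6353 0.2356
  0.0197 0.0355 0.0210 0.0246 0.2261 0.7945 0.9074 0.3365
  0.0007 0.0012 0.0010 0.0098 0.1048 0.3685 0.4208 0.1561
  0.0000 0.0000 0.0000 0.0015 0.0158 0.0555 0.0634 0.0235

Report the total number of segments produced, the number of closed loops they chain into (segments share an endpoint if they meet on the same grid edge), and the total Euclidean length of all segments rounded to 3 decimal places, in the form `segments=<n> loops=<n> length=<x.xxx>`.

segments=12 loops=2 length=10.120

cell (0,0): code 0100 → (0.563,1.000)–(1.000,0.319)
cell (0,1): code 1000 → (1.000,1.714)–(0.563,1.000)
cell (1,0): code 0110 → (1.000,0.319)–(2.000,0.254)
cell (1,1): code 1001 → (2.000,1.783)–(1.000,1.714)
cell (2,0): code 0010 → (2.000,0.254)–(2.498,1.000)
cell (2,1): code 0001 → (2.498,1.000)–(2.000,1.783)
cell (3,4): code 0100 → (3.469,5.000)–(4.000,4.777)
cell (3,5): code 1100 → (3.120,6.000)–(3.469,5.000)
cell (3,6): code 1000 → (4.000,6.419)–(3.120,6.000)
cell (4,4): code 0010 → (4.000,4.777)–(4.297,5.000)
cell (4,5): code 0011 → (4.297,5.000)–(4.492,6.000)
cell (4,6): code 0001 → (4.492,6.000)–(4.000,6.419)
total: 12 segments, chained into 2 closed loop(s), length Σ = 10.120465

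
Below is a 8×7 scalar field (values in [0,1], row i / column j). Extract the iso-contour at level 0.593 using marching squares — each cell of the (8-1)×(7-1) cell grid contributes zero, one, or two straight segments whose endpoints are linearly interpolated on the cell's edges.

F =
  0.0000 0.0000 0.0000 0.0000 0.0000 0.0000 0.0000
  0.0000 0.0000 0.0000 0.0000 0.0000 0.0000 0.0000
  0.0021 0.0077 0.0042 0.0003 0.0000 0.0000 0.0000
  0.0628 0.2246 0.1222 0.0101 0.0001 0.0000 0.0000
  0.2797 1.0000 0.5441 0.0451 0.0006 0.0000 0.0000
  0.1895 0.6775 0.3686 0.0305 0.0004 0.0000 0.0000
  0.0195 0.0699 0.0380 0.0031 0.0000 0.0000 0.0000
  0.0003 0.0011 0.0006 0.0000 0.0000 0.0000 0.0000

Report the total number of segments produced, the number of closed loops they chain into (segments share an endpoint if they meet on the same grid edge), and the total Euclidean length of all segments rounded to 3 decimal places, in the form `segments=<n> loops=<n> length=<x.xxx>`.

segments=6 loops=1 length=4.586

cell (3,0): code 0100 → (3.475,1.000)–(4.000,0.435)
cell (3,1): code 1000 → (4.000,1.893)–(3.475,1.000)
cell (4,0): code 0110 → (4.000,0.435)–(5.000,0.827)
cell (4,1): code 1001 → (5.000,1.274)–(4.000,1.893)
cell (5,0): code 0010 → (5.000,0.827)–(5.139,1.000)
cell (5,1): code 0001 → (5.139,1.000)–(5.000,1.274)
total: 6 segments, chained into 1 closed loop(s), length Σ = 4.586022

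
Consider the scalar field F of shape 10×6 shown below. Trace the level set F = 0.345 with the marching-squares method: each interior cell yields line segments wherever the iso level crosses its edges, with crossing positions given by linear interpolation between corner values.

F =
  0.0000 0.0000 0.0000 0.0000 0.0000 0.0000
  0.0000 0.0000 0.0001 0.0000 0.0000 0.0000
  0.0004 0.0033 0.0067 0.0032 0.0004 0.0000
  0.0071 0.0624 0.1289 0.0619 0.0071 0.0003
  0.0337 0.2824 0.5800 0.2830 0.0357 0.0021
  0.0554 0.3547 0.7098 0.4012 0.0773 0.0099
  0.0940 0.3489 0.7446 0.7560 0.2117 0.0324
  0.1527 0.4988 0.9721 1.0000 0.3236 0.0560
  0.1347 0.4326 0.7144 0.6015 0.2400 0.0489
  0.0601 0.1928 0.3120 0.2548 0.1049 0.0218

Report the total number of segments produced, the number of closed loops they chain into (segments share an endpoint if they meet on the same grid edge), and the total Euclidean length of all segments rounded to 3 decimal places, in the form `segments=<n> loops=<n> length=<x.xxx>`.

cell (3,1): code 0100 → (3.479,2.000)–(4.000,1.210)
cell (3,2): code 1000 → (4.000,2.791)–(3.479,2.000)
cell (4,0): code 0100 → (4.866,1.000)–(5.000,0.968)
cell (4,1): code 1110 → (4.000,1.210)–(4.866,1.000)
cell (4,2): code 1101 → (4.525,3.000)–(4.000,2.791)
cell (4,3): code 1000 → (5.000,3.174)–(4.525,3.000)
cell (5,0): code 0110 → (5.000,0.968)–(6.000,0.985)
cell (5,3): code 1001 → (6.000,3.755)–(5.000,3.174)
cell (6,0): code 0110 → (6.000,0.985)–(7.000,0.556)
cell (6,3): code 1001 → (7.000,3.968)–(6.000,3.755)
cell (7,0): code 0110 → (7.000,0.556)–(8.000,0.706)
cell (7,3): code 1001 → (8.000,3.710)–(7.000,3.968)
cell (8,0): code 0010 → (8.000,0.706)–(8.365,1.000)
cell (8,1): code 0011 → (8.365,1.000)–(8.918,2.000)
cell (8,2): code 0011 → (8.918,2.000)–(8.740,3.000)
cell (8,3): code 0001 → (8.740,3.000)–(8.000,3.710)
total: 16 segments, chained into 1 closed loop(s), length Σ = 13.957251

segments=16 loops=1 length=13.957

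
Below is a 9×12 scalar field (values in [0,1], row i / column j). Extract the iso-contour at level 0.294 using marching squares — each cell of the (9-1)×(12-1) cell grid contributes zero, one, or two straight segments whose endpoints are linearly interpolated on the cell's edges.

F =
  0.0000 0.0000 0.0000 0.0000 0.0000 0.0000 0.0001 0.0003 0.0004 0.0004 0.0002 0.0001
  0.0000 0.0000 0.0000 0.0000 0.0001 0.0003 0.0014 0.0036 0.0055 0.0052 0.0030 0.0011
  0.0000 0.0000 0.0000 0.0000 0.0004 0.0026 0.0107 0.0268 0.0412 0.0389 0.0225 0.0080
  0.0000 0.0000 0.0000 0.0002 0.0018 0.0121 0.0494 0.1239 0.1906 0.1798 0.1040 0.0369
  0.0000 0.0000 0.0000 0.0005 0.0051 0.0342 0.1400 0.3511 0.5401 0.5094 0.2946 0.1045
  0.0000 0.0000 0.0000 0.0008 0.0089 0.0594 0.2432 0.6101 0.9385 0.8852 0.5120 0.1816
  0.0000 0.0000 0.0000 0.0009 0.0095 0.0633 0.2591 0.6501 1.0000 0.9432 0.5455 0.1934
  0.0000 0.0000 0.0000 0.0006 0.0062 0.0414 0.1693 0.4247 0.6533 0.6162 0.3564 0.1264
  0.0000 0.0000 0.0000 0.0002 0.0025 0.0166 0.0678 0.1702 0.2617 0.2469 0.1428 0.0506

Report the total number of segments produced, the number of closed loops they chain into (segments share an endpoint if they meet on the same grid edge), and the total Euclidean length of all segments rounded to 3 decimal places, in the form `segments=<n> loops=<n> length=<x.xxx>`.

segments=16 loops=1 length=14.556

cell (3,6): code 0100 → (3.749,7.000)–(4.000,6.730)
cell (3,7): code 1100 → (3.296,8.000)–(3.749,7.000)
cell (3,8): code 1100 → (3.346,9.000)–(3.296,8.000)
cell (3,9): code 1100 → (3.997,10.000)–(3.346,9.000)
cell (3,10): code 1000 → (4.000,10.003)–(3.997,10.000)
cell (4,6): code 0110 → (4.000,6.730)–(5.000,6.138)
cell (4,10): code 1001 → (5.000,10.660)–(4.000,10.003)
cell (5,6): code 0110 → (5.000,6.138)–(6.000,6.089)
cell (5,10): code 1001 → (6.000,10.714)–(5.000,10.660)
cell (6,6): code 0110 → (6.000,6.089)–(7.000,6.488)
cell (6,10): code 1001 → (7.000,10.271)–(6.000,10.714)
cell (7,6): code 0010 → (7.000,6.488)–(7.514,7.000)
cell (7,7): code 0011 → (7.514,7.000)–(7.918,8.000)
cell (7,8): code 0011 → (7.918,8.000)–(7.872,9.000)
cell (7,9): code 0011 → (7.872,9.000)–(7.292,10.000)
cell (7,10): code 0001 → (7.292,10.000)–(7.000,10.271)
total: 16 segments, chained into 1 closed loop(s), length Σ = 14.556013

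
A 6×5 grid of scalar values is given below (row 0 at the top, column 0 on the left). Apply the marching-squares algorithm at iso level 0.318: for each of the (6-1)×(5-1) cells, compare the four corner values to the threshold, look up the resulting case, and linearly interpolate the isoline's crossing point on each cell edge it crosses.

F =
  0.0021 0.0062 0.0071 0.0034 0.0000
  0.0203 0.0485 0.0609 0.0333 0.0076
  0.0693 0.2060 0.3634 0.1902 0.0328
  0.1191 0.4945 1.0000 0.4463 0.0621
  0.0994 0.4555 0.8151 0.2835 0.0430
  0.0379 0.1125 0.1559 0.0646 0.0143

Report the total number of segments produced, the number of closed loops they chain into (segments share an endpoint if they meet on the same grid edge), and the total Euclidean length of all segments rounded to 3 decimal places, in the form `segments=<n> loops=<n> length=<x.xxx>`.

segments=12 loops=1 length=8.602

cell (1,1): code 0100 → (1.850,2.000)–(2.000,1.712)
cell (1,2): code 1000 → (2.000,2.262)–(1.850,2.000)
cell (2,0): code 0100 → (2.388,1.000)–(3.000,0.530)
cell (2,1): code 1110 → (2.000,1.712)–(2.388,1.000)
cell (2,2): code 1101 → (2.499,3.000)–(2.000,2.262)
cell (2,3): code 1000 → (3.000,3.334)–(2.499,3.000)
cell (3,0): code 0110 → (3.000,0.530)–(4.000,0.614)
cell (3,2): code 1011 → (4.000,2.935)–(3.788,3.000)
cell (3,3): code 0001 → (3.788,3.000)–(3.000,3.334)
cell (4,0): code 0010 → (4.000,0.614)–(4.401,1.000)
cell (4,1): code 0011 → (4.401,1.000)–(4.754,2.000)
cell (4,2): code 0001 → (4.754,2.000)–(4.000,2.935)
total: 12 segments, chained into 1 closed loop(s), length Σ = 8.601700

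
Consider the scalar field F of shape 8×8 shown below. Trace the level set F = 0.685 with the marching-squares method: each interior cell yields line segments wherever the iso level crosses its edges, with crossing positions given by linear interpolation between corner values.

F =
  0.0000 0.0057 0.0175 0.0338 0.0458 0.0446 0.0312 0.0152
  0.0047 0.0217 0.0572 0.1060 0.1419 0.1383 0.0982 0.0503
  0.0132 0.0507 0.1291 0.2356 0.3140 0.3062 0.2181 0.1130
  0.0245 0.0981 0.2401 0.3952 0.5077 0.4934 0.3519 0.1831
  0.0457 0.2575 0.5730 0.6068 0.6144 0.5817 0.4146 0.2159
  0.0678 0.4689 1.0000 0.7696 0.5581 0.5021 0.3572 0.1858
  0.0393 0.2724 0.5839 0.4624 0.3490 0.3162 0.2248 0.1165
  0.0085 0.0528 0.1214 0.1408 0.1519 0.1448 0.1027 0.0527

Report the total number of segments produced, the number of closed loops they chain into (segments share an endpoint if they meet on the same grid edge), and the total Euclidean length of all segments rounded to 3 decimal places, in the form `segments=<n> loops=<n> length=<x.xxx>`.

segments=6 loops=1 length=5.183

cell (4,1): code 0100 → (4.262,2.000)–(5.000,1.407)
cell (4,2): code 1100 → (4.480,3.000)–(4.262,2.000)
cell (4,3): code 1000 → (5.000,3.400)–(4.480,3.000)
cell (5,1): code 0010 → (5.000,1.407)–(5.757,2.000)
cell (5,2): code 0011 → (5.757,2.000)–(5.275,3.000)
cell (5,3): code 0001 → (5.275,3.000)–(5.000,3.400)
total: 6 segments, chained into 1 closed loop(s), length Σ = 5.183119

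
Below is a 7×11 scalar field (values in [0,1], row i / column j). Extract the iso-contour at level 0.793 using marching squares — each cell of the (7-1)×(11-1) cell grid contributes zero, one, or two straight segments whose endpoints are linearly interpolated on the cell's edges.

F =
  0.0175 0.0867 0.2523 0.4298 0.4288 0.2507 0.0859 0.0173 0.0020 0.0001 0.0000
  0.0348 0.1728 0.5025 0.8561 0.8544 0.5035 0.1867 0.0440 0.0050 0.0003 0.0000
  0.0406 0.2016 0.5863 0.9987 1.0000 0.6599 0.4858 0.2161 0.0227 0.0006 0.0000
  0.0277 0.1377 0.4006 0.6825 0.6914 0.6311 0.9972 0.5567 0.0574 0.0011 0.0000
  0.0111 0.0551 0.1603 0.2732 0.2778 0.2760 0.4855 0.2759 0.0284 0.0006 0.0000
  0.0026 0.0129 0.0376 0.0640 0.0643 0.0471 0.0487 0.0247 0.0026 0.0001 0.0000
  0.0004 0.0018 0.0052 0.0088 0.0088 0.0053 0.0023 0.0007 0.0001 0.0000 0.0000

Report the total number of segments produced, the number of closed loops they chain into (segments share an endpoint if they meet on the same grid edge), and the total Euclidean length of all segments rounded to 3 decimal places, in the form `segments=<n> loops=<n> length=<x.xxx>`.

cell (0,2): code 0100 → (0.852,3.000)–(1.000,2.822)
cell (0,3): code 1100 → (0.856,4.000)–(0.852,3.000)
cell (0,4): code 1000 → (1.000,4.175)–(0.856,4.000)
cell (1,2): code 0110 → (1.000,2.822)–(2.000,2.501)
cell (1,4): code 1001 → (2.000,4.609)–(1.000,4.175)
cell (2,2): code 0010 → (2.000,2.501)–(2.651,3.000)
cell (2,3): code 0011 → (2.651,3.000)–(2.671,4.000)
cell (2,4): code 0001 → (2.671,4.000)–(2.000,4.609)
cell (2,5): code 0100 → (2.601,6.000)–(3.000,5.442)
cell (2,6): code 1000 → (3.000,6.464)–(2.601,6.000)
cell (3,5): code 0010 → (3.000,5.442)–(3.399,6.000)
cell (3,6): code 0001 → (3.399,6.000)–(3.000,6.464)
total: 12 segments, chained into 2 closed loop(s), length Σ = 8.919668

segments=12 loops=2 length=8.920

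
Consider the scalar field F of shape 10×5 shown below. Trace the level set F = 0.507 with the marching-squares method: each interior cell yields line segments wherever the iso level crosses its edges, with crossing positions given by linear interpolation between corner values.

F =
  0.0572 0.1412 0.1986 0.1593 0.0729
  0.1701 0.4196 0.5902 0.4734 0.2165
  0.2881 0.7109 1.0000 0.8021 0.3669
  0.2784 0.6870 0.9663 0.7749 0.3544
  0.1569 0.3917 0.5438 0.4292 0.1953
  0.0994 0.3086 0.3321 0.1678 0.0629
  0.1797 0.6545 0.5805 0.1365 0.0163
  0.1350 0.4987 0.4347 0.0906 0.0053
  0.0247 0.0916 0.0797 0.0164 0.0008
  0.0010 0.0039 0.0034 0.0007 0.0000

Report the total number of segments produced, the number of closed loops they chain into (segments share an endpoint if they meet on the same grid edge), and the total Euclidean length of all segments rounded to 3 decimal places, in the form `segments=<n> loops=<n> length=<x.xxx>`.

cell (0,1): code 0100 → (0.788,2.000)–(1.000,1.512)
cell (0,2): code 1000 → (1.000,2.712)–(0.788,2.000)
cell (1,0): code 0100 → (1.300,1.000)–(2.000,0.518)
cell (1,1): code 1110 → (1.000,1.512)–(1.300,1.000)
cell (1,2): code 1101 → (1.102,3.000)–(1.000,2.712)
cell (1,3): code 1000 → (2.000,3.678)–(1.102,3.000)
cell (2,0): code 0110 → (2.000,0.518)–(3.000,0.559)
cell (2,3): code 1001 → (3.000,3.637)–(2.000,3.678)
cell (3,0): code 0010 → (3.000,0.559)–(3.610,1.000)
cell (3,1): code 0111 → (3.610,1.000)–(4.000,1.758)
cell (3,2): code 1011 → (4.000,2.321)–(3.775,3.000)
cell (3,3): code 0001 → (3.775,3.000)–(3.000,3.637)
cell (4,1): code 0010 → (4.000,1.758)–(4.174,2.000)
cell (4,2): code 0001 → (4.174,2.000)–(4.000,2.321)
cell (5,0): code 0100 → (5.574,1.000)–(6.000,0.689)
cell (5,1): code 1100 → (5.704,2.000)–(5.574,1.000)
cell (5,2): code 1000 → (6.000,2.166)–(5.704,2.000)
cell (6,0): code 0010 → (6.000,0.689)–(6.947,1.000)
cell (6,1): code 0011 → (6.947,1.000)–(6.504,2.000)
cell (6,2): code 0001 → (6.504,2.000)–(6.000,2.166)
total: 20 segments, chained into 2 closed loop(s), length Σ = 14.633053

segments=20 loops=2 length=14.633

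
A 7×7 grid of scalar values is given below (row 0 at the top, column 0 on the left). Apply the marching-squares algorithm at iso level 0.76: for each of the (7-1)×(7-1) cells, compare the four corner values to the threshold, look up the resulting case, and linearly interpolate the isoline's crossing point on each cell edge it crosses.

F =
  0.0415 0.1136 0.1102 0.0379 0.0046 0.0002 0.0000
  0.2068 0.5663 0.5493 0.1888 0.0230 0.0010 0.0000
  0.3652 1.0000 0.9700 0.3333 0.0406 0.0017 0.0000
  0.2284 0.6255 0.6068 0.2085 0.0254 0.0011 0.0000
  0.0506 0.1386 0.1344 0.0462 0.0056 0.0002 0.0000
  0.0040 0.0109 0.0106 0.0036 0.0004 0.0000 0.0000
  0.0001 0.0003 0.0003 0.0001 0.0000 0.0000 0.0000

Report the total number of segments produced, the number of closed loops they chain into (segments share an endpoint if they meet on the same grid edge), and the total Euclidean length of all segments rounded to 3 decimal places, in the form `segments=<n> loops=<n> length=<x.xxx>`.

cell (1,0): code 0100 → (1.447,1.000)–(2.000,0.622)
cell (1,1): code 1100 → (1.501,2.000)–(1.447,1.000)
cell (1,2): code 1000 → (2.000,2.330)–(1.501,2.000)
cell (2,0): code 0010 → (2.000,0.622)–(2.641,1.000)
cell (2,1): code 0011 → (2.641,1.000)–(2.578,2.000)
cell (2,2): code 0001 → (2.578,2.000)–(2.000,2.330)
total: 6 segments, chained into 1 closed loop(s), length Σ = 4.681637

segments=6 loops=1 length=4.682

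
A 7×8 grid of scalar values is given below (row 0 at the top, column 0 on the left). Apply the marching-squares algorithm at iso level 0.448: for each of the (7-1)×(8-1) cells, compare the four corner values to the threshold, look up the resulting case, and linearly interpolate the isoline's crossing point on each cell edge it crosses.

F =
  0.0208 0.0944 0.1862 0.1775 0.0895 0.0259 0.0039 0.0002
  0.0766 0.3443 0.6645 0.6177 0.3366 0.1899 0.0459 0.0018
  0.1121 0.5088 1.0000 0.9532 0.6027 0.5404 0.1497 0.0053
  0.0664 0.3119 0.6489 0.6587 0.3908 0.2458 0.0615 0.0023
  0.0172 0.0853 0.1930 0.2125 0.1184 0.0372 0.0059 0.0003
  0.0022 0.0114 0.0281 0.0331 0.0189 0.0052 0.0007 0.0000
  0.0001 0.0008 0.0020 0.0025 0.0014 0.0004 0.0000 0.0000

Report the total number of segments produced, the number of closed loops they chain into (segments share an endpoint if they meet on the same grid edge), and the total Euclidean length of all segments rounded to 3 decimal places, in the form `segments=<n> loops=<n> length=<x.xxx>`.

cell (0,1): code 0100 → (0.547,2.000)–(1.000,1.324)
cell (0,2): code 1100 → (0.614,3.000)–(0.547,2.000)
cell (0,3): code 1000 → (1.000,3.604)–(0.614,3.000)
cell (1,0): code 0100 → (1.630,1.000)–(2.000,0.847)
cell (1,1): code 1110 → (1.000,1.324)–(1.630,1.000)
cell (1,3): code 1101 → (1.419,4.000)–(1.000,3.604)
cell (1,4): code 1100 → (1.736,5.000)–(1.419,4.000)
cell (1,5): code 1000 → (2.000,5.236)–(1.736,5.000)
cell (2,0): code 0010 → (2.000,0.847)–(2.309,1.000)
cell (2,1): code 0111 → (2.309,1.000)–(3.000,1.404)
cell (2,3): code 1011 → (3.000,3.786)–(2.730,4.000)
cell (2,4): code 0011 → (2.730,4.000)–(2.314,5.000)
cell (2,5): code 0001 → (2.314,5.000)–(2.000,5.236)
cell (3,1): code 0010 → (3.000,1.404)–(3.441,2.000)
cell (3,2): code 0011 → (3.441,2.000)–(3.472,3.000)
cell (3,3): code 0001 → (3.472,3.000)–(3.000,3.786)
total: 16 segments, chained into 1 closed loop(s), length Σ = 11.245628

segments=16 loops=1 length=11.246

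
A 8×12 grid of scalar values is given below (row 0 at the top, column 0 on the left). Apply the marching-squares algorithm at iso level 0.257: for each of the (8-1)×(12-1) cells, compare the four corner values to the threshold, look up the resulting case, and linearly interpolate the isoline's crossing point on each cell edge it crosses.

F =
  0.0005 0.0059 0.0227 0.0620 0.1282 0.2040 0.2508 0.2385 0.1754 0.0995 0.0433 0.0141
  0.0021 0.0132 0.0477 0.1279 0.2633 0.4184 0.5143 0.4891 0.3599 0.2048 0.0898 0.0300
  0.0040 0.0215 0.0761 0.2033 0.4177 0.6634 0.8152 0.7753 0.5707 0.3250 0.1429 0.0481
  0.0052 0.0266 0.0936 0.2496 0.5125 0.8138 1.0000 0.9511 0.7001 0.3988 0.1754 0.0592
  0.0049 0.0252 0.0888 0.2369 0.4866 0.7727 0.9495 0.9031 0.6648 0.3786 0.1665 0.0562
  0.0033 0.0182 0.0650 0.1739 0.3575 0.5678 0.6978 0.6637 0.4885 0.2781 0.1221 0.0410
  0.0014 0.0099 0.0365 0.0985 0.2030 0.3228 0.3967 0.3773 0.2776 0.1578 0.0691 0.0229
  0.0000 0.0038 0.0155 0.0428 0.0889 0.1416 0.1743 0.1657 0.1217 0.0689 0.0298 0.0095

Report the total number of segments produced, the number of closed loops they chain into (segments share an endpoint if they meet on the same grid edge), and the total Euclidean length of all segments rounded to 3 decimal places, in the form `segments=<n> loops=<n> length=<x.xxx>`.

segments=24 loops=1 length=20.731

cell (0,3): code 0100 → (0.953,4.000)–(1.000,3.953)
cell (0,4): code 1100 → (0.247,5.000)–(0.953,4.000)
cell (0,5): code 1100 → (0.024,6.000)–(0.247,5.000)
cell (0,6): code 1100 → (0.074,7.000)–(0.024,6.000)
cell (0,7): code 1100 → (0.442,8.000)–(0.074,7.000)
cell (0,8): code 1000 → (1.000,8.663)–(0.442,8.000)
cell (1,3): code 0110 → (1.000,3.953)–(2.000,3.250)
cell (1,8): code 1101 → (1.434,9.000)–(1.000,8.663)
cell (1,9): code 1000 → (2.000,9.373)–(1.434,9.000)
cell (2,3): code 0110 → (2.000,3.250)–(3.000,3.028)
cell (2,9): code 1001 → (3.000,9.635)–(2.000,9.373)
cell (3,3): code 0110 → (3.000,3.028)–(4.000,3.080)
cell (3,9): code 1001 → (4.000,9.573)–(3.000,9.635)
cell (4,3): code 0110 → (4.000,3.080)–(5.000,3.453)
cell (4,9): code 1001 → (5.000,9.135)–(4.000,9.573)
cell (5,3): code 0010 → (5.000,3.453)–(5.650,4.000)
cell (5,4): code 0111 → (5.650,4.000)–(6.000,4.451)
cell (5,8): code 1011 → (6.000,8.172)–(5.175,9.000)
cell (5,9): code 0001 → (5.175,9.000)–(5.000,9.135)
cell (6,4): code 0010 → (6.000,4.451)–(6.363,5.000)
cell (6,5): code 0011 → (6.363,5.000)–(6.628,6.000)
cell (6,6): code 0011 → (6.628,6.000)–(6.569,7.000)
cell (6,7): code 0011 → (6.569,7.000)–(6.132,8.000)
cell (6,8): code 0001 → (6.132,8.000)–(6.000,8.172)
total: 24 segments, chained into 1 closed loop(s), length Σ = 20.731428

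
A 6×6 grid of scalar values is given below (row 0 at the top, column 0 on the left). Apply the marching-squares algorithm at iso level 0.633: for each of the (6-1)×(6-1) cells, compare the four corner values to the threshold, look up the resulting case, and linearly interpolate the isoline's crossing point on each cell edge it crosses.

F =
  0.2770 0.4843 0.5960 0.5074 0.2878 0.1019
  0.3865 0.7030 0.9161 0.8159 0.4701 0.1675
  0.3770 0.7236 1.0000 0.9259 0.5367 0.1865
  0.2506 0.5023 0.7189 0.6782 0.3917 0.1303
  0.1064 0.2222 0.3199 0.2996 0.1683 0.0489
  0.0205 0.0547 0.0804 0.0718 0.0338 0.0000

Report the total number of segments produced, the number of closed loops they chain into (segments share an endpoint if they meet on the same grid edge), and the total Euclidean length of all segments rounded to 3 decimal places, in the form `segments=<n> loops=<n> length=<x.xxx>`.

cell (0,0): code 0100 → (0.680,1.000)–(1.000,0.779)
cell (0,1): code 1100 → (0.116,2.000)–(0.680,1.000)
cell (0,2): code 1100 → (0.407,3.000)–(0.116,2.000)
cell (0,3): code 1000 → (1.000,3.529)–(0.407,3.000)
cell (1,0): code 0110 → (1.000,0.779)–(2.000,0.739)
cell (1,3): code 1001 → (2.000,3.753)–(1.000,3.529)
cell (2,0): code 0010 → (2.000,0.739)–(2.409,1.000)
cell (2,1): code 0111 → (2.409,1.000)–(3.000,1.603)
cell (2,3): code 1001 → (3.000,3.158)–(2.000,3.753)
cell (3,1): code 0010 → (3.000,1.603)–(3.215,2.000)
cell (3,2): code 0011 → (3.215,2.000)–(3.119,3.000)
cell (3,3): code 0001 → (3.119,3.000)–(3.000,3.158)
total: 12 segments, chained into 1 closed loop(s), length Σ = 9.546250

segments=12 loops=1 length=9.546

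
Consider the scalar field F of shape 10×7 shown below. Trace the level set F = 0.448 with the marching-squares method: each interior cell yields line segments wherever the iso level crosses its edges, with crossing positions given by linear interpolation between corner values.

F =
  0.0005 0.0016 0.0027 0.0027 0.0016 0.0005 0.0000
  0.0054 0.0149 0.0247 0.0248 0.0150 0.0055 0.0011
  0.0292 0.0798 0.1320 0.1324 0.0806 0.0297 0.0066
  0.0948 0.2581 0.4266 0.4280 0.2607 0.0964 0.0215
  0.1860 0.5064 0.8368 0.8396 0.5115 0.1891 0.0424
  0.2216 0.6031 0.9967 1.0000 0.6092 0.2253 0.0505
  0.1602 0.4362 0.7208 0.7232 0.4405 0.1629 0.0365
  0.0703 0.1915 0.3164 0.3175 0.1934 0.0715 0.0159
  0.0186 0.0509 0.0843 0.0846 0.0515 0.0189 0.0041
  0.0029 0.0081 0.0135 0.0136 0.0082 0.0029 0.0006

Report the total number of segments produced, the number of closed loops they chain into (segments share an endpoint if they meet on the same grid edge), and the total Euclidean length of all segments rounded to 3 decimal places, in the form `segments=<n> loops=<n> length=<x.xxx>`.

segments=14 loops=1 length=11.666

cell (3,0): code 0100 → (3.765,1.000)–(4.000,0.818)
cell (3,1): code 1100 → (3.052,2.000)–(3.765,1.000)
cell (3,2): code 1100 → (3.049,3.000)–(3.052,2.000)
cell (3,3): code 1100 → (3.747,4.000)–(3.049,3.000)
cell (3,4): code 1000 → (4.000,4.197)–(3.747,4.000)
cell (4,0): code 0110 → (4.000,0.818)–(5.000,0.593)
cell (4,4): code 1001 → (5.000,4.420)–(4.000,4.197)
cell (5,0): code 0010 → (5.000,0.593)–(5.929,1.000)
cell (5,1): code 0111 → (5.929,1.000)–(6.000,1.041)
cell (5,3): code 1011 → (6.000,3.973)–(5.956,4.000)
cell (5,4): code 0001 → (5.956,4.000)–(5.000,4.420)
cell (6,1): code 0010 → (6.000,1.041)–(6.675,2.000)
cell (6,2): code 0011 → (6.675,2.000)–(6.678,3.000)
cell (6,3): code 0001 → (6.678,3.000)–(6.000,3.973)
total: 14 segments, chained into 1 closed loop(s), length Σ = 11.665740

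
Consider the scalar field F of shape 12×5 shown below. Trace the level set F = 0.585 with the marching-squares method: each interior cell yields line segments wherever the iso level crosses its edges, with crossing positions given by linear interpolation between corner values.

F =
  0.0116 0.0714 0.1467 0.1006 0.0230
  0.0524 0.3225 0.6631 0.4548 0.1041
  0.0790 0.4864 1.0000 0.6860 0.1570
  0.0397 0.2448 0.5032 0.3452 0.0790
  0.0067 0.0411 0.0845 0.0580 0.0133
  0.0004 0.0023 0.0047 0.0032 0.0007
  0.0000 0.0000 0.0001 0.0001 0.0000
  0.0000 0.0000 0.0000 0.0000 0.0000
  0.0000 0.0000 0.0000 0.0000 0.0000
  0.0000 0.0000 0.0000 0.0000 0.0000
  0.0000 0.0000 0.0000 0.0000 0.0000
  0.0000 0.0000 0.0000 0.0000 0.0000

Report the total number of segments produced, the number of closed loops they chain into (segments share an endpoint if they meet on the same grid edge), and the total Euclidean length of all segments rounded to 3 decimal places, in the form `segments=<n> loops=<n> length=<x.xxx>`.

segments=8 loops=1 length=5.803

cell (0,1): code 0100 → (0.849,2.000)–(1.000,1.771)
cell (0,2): code 1000 → (1.000,2.375)–(0.849,2.000)
cell (1,1): code 0110 → (1.000,1.771)–(2.000,1.192)
cell (1,2): code 1101 → (1.563,3.000)–(1.000,2.375)
cell (1,3): code 1000 → (2.000,3.191)–(1.563,3.000)
cell (2,1): code 0010 → (2.000,1.192)–(2.835,2.000)
cell (2,2): code 0011 → (2.835,2.000)–(2.296,3.000)
cell (2,3): code 0001 → (2.296,3.000)–(2.000,3.191)
total: 8 segments, chained into 1 closed loop(s), length Σ = 5.803186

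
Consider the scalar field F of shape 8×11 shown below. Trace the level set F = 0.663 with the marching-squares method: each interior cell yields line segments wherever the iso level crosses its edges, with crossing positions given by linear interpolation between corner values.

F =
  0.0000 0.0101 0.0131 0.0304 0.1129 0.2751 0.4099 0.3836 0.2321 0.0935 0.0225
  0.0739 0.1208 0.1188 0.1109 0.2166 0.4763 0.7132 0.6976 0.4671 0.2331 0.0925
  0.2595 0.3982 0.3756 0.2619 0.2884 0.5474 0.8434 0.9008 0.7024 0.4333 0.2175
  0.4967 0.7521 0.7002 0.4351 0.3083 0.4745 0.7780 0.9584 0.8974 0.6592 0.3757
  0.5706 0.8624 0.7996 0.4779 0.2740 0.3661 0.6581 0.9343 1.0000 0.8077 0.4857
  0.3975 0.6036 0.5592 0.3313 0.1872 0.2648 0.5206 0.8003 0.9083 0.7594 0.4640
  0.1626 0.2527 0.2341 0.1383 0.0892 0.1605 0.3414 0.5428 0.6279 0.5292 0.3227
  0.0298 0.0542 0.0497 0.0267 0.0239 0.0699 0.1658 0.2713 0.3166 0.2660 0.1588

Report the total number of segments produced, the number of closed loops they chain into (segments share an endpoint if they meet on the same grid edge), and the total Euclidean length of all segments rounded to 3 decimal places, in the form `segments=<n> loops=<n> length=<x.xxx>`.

cell (0,5): code 0100 → (0.834,6.000)–(1.000,5.788)
cell (0,6): code 1100 → (0.890,7.000)–(0.834,6.000)
cell (0,7): code 1000 → (1.000,7.150)–(0.890,7.000)
cell (1,5): code 0110 → (1.000,5.788)–(2.000,5.391)
cell (1,7): code 1101 → (1.833,8.000)–(1.000,7.150)
cell (1,8): code 1000 → (2.000,8.146)–(1.833,8.000)
cell (2,0): code 0100 → (2.748,1.000)–(3.000,0.651)
cell (2,1): code 1100 → (2.885,2.000)–(2.748,1.000)
cell (2,2): code 1000 → (3.000,2.140)–(2.885,2.000)
cell (2,5): code 0110 → (2.000,5.391)–(3.000,5.621)
cell (2,8): code 1001 → (3.000,8.984)–(2.000,8.146)
cell (3,0): code 0110 → (3.000,0.651)–(4.000,0.317)
cell (3,2): code 1001 → (4.000,2.425)–(3.000,2.140)
cell (3,5): code 0010 → (3.000,5.621)–(3.959,6.000)
cell (3,6): code 0111 → (3.959,6.000)–(4.000,6.018)
cell (3,8): code 1101 → (3.026,9.000)–(3.000,8.984)
cell (3,9): code 1000 → (4.000,9.449)–(3.026,9.000)
cell (4,0): code 0010 → (4.000,0.317)–(4.770,1.000)
cell (4,1): code 0011 → (4.770,1.000)–(4.568,2.000)
cell (4,2): code 0001 → (4.568,2.000)–(4.000,2.425)
cell (4,6): code 0110 → (4.000,6.018)–(5.000,6.509)
cell (4,9): code 1001 → (5.000,9.326)–(4.000,9.449)
cell (5,6): code 0010 → (5.000,6.509)–(5.533,7.000)
cell (5,7): code 0011 → (5.533,7.000)–(5.875,8.000)
cell (5,8): code 0011 → (5.875,8.000)–(5.419,9.000)
cell (5,9): code 0001 → (5.419,9.000)–(5.000,9.326)
total: 26 segments, chained into 2 closed loop(s), length Σ = 20.462154

segments=26 loops=2 length=20.462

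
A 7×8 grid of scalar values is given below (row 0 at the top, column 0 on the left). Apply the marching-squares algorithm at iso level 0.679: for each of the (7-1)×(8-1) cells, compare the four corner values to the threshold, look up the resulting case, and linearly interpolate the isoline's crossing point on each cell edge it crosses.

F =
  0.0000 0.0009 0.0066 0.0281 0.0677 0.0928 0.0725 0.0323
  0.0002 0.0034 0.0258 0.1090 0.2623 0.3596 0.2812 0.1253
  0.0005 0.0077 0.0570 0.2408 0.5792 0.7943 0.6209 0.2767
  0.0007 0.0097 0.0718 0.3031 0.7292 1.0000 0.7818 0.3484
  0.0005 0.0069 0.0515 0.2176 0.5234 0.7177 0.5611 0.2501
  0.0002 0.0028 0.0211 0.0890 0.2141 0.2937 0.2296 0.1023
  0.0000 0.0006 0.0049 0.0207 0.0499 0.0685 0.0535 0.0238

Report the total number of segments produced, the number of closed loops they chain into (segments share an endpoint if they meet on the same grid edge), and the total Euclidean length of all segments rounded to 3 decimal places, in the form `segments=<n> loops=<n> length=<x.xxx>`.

cell (1,4): code 0100 → (1.735,5.000)–(2.000,4.464)
cell (1,5): code 1000 → (2.000,5.665)–(1.735,5.000)
cell (2,3): code 0100 → (2.665,4.000)–(3.000,3.882)
cell (2,4): code 1110 → (2.000,4.464)–(2.665,4.000)
cell (2,5): code 1101 → (2.361,6.000)–(2.000,5.665)
cell (2,6): code 1000 → (3.000,6.237)–(2.361,6.000)
cell (3,3): code 0010 → (3.000,3.882)–(3.244,4.000)
cell (3,4): code 0111 → (3.244,4.000)–(4.000,4.801)
cell (3,5): code 1011 → (4.000,5.247)–(3.466,6.000)
cell (3,6): code 0001 → (3.466,6.000)–(3.000,6.237)
cell (4,4): code 0010 → (4.000,4.801)–(4.091,5.000)
cell (4,5): code 0001 → (4.091,5.000)–(4.000,5.247)
total: 12 segments, chained into 1 closed loop(s), length Σ = 6.954621

segments=12 loops=1 length=6.955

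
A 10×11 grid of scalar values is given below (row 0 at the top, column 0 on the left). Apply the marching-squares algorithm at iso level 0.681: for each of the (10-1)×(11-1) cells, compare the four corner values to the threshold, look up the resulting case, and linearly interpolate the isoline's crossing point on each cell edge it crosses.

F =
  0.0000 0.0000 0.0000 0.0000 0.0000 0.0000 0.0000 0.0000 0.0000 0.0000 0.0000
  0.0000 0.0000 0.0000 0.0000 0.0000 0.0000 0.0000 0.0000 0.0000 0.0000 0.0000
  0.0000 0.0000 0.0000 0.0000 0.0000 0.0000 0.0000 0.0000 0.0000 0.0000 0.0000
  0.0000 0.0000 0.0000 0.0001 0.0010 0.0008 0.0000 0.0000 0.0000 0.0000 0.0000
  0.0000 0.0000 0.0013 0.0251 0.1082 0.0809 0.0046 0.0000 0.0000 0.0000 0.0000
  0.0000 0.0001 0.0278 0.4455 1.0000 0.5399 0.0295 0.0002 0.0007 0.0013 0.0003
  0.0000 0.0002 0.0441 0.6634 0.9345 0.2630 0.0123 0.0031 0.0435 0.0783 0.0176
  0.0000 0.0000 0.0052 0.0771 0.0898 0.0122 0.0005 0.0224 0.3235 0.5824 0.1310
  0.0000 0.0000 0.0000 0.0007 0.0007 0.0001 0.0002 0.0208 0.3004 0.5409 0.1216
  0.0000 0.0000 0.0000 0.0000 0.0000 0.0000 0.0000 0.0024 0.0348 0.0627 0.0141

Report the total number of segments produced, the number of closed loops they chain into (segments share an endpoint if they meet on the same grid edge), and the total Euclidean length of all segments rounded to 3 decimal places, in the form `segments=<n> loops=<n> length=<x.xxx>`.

cell (4,3): code 0100 → (4.642,4.000)–(5.000,3.425)
cell (4,4): code 1000 → (5.000,4.693)–(4.642,4.000)
cell (5,3): code 0110 → (5.000,3.425)–(6.000,3.065)
cell (5,4): code 1001 → (6.000,4.378)–(5.000,4.693)
cell (6,3): code 0010 → (6.000,3.065)–(6.300,4.000)
cell (6,4): code 0001 → (6.300,4.000)–(6.000,4.378)
total: 6 segments, chained into 1 closed loop(s), length Σ = 5.033357

segments=6 loops=1 length=5.033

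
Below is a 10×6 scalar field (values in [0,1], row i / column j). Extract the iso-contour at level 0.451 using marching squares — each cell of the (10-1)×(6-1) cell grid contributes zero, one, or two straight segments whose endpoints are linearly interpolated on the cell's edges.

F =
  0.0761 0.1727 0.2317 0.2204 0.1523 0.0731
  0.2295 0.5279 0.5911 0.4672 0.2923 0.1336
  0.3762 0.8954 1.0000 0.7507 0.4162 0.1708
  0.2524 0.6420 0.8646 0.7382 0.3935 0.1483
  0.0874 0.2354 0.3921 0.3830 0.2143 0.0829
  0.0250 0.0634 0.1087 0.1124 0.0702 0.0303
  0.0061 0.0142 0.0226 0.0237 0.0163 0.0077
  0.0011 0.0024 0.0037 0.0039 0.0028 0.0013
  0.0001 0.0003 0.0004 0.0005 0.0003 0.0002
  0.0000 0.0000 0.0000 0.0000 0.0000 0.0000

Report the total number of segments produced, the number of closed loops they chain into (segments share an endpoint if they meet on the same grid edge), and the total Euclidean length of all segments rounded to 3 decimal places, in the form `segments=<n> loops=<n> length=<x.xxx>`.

segments=12 loops=1 length=10.952

cell (0,0): code 0100 → (0.784,1.000)–(1.000,0.742)
cell (0,1): code 1100 → (0.610,2.000)–(0.784,1.000)
cell (0,2): code 1100 → (0.934,3.000)–(0.610,2.000)
cell (0,3): code 1000 → (1.000,3.093)–(0.934,3.000)
cell (1,0): code 0110 → (1.000,0.742)–(2.000,0.144)
cell (1,3): code 1001 → (2.000,3.896)–(1.000,3.093)
cell (2,0): code 0110 → (2.000,0.144)–(3.000,0.510)
cell (2,3): code 1001 → (3.000,3.833)–(2.000,3.896)
cell (3,0): code 0010 → (3.000,0.510)–(3.470,1.000)
cell (3,1): code 0011 → (3.470,1.000)–(3.875,2.000)
cell (3,2): code 0011 → (3.875,2.000)–(3.809,3.000)
cell (3,3): code 0001 → (3.809,3.000)–(3.000,3.833)
total: 12 segments, chained into 1 closed loop(s), length Σ = 10.952316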